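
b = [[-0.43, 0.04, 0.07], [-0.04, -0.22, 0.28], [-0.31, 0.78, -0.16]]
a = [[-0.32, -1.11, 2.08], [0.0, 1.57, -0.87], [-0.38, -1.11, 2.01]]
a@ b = [[-0.46, 1.85, -0.67], [0.21, -1.02, 0.58], [-0.42, 1.80, -0.66]]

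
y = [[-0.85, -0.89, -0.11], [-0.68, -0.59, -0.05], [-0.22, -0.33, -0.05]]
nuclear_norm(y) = 1.69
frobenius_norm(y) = 1.58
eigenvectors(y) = [[(-0.78+0j), (-0.28-0.07j), -0.28+0.07j],[-0.57+0.00j, (0.38+0.07j), 0.38-0.07j],[-0.24+0.00j, -0.88+0.00j, (-0.88-0j)]]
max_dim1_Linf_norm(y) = 0.89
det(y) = -0.00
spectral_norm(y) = 1.58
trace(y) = -1.49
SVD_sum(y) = [[-0.87,-0.87,-0.10], [-0.63,-0.64,-0.07], [-0.28,-0.28,-0.03]] + [[0.02, -0.02, -0.01],[-0.05, 0.05, 0.02],[0.05, -0.05, -0.02]] + [[-0.00, 0.0, -0.0], [0.0, -0.00, 0.0], [0.00, -0.0, 0.00]]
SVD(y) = [[-0.78, 0.24, -0.57], [-0.57, -0.65, 0.51], [-0.25, 0.72, 0.64]] @ diag([1.5772340268530234, 0.10862644489195082, 0.005754998447734805]) @ [[0.7,  0.71,  0.08], [0.7,  -0.66,  -0.28], [0.14,  -0.25,  0.96]]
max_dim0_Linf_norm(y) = 0.89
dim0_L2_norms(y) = [1.11, 1.12, 0.13]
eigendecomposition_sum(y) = [[(-0.88-0j), (-0.86+0j), -0.09+0.00j], [(-0.64-0j), (-0.63+0j), -0.07+0.00j], [(-0.27-0j), -0.27+0.00j, -0.03+0.00j]] + [[(0.01-0.02j),(-0.02+0.02j),-0.01+0.02j], [(-0.02+0.03j),(0.02-0.03j),0.01-0.03j], [(0.03-0.08j),-0.03+0.08j,-0.01+0.06j]] + [[0.01+0.02j, -0.02-0.02j, (-0.01-0.02j)], [-0.02-0.03j, 0.02+0.03j, (0.01+0.03j)], [0.03+0.08j, -0.03-0.08j, (-0.01-0.06j)]]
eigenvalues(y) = [(-1.54+0j), (0.02+0.01j), (0.02-0.01j)]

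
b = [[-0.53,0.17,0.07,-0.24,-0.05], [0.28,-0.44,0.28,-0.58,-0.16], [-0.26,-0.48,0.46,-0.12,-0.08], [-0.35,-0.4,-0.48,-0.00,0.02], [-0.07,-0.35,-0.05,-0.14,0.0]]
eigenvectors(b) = [[-0.22+0.05j,-0.22-0.05j,-0.00+0.00j,0.88+0.00j,(0.02+0j)],[(-0.48+0.05j),-0.48-0.05j,-0.04+0.00j,(-0.31+0j),(0.68+0j)],[(-0.06-0.55j),(-0.06+0.55j),0.09+0.00j,0.11+0.00j,(0.33+0j)],[0.62+0.00j,0.62-0.00j,-0.20+0.00j,0.35+0.00j,(0.52+0j)],[0.14-0.09j,(0.14+0.09j),0.98+0.00j,(0.01+0j),(0.4+0j)]]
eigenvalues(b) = [(0.48+0.36j), (0.48-0.36j), (0.04+0j), (-0.68+0j), (-0.83+0j)]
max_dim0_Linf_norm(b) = 0.58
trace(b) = -0.51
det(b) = 0.01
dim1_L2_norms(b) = [0.61, 0.84, 0.73, 0.72, 0.39]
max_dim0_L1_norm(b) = 1.84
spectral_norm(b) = 1.03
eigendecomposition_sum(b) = [[(0.03+0.03j), 0.03+0.05j, 0.06-0.11j, (-0.06-0.01j), -0.02+0.01j], [(0.05+0.08j), (0.04+0.11j), (0.15-0.21j), -0.13-0.03j, -0.04+0.02j], [(-0.09+0.06j), -0.13+0.05j, 0.24+0.17j, (0.04-0.15j), -0.02-0.04j], [-0.05-0.10j, (-0.04-0.15j), (-0.22+0.25j), 0.16+0.06j, 0.05-0.02j], [(-0.03-0.02j), -0.03-0.03j, -0.01+0.09j, 0.04-0.01j, 0.01-0.01j]] + [[0.03-0.03j, (0.03-0.05j), 0.06+0.11j, -0.06+0.01j, (-0.02-0.01j)], [(0.05-0.08j), (0.04-0.11j), 0.15+0.21j, (-0.13+0.03j), (-0.04-0.02j)], [(-0.09-0.06j), (-0.13-0.05j), 0.24-0.17j, (0.04+0.15j), (-0.02+0.04j)], [-0.05+0.10j, (-0.04+0.15j), -0.22-0.25j, 0.16-0.06j, (0.05+0.02j)], [-0.03+0.02j, (-0.03+0.03j), -0.01-0.09j, 0.04+0.01j, (0.01+0.01j)]] + [[(-0+0j), 0j, 0.00-0.00j, 0j, (-0+0j)], [(-0+0j), 0.00+0.00j, 0.00-0.00j, 0.00+0.00j, -0.00+0.00j], [0.00-0.00j, (-0-0j), -0.00+0.00j, (-0-0j), 0.00-0.00j], [-0.00+0.00j, 0j, 0.00-0.00j, 0.00+0.00j, (-0.01+0j)], [-0j, -0.01-0.00j, -0.01+0.00j, -0.01-0.00j, (0.03-0j)]] + [[-0.58+0.00j, 0.13+0.00j, (-0.04-0j), -0.11-0.00j, (-0.02+0j)],[(0.21-0j), (-0.04-0j), 0.01+0.00j, 0.04+0.00j, (0.01-0j)],[-0.07+0.00j, 0.02+0.00j, (-0.01-0j), (-0.01-0j), -0.00+0.00j],[(-0.23+0j), (0.05+0j), -0.02-0.00j, -0.04-0.00j, (-0.01+0j)],[(-0.01+0j), 0.00+0.00j, (-0-0j), (-0-0j), -0.00+0.00j]] + [[-0.00+0.00j, -0.01+0.00j, -0.00+0.00j, -0.01-0.00j, (-0-0j)], [-0.02+0.00j, (-0.49+0j), -0.03+0.00j, (-0.37-0j), -0.09-0.00j], [-0.01+0.00j, -0.23+0.00j, (-0.02+0j), (-0.18-0j), (-0.04-0j)], [-0.02+0.00j, -0.37+0.00j, -0.02+0.00j, (-0.28-0j), -0.07-0.00j], [-0.01+0.00j, -0.28+0.00j, (-0.02+0j), (-0.21-0j), (-0.05-0j)]]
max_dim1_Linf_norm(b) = 0.58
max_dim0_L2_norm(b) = 0.86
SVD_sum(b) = [[-0.00, -0.04, 0.03, -0.03, -0.01], [-0.03, -0.55, 0.31, -0.41, -0.12], [-0.02, -0.45, 0.25, -0.33, -0.1], [-0.0, -0.07, 0.04, -0.05, -0.02], [-0.01, -0.22, 0.13, -0.17, -0.05]] + [[-0.25, -0.10, -0.16, 0.02, 0.02], [0.22, 0.09, 0.14, -0.02, -0.01], [-0.09, -0.04, -0.06, 0.01, 0.01], [-0.52, -0.2, -0.33, 0.05, 0.03], [-0.14, -0.06, -0.09, 0.01, 0.01]] + [[-0.28, 0.23, 0.30, -0.06, -0.03], [0.08, -0.06, -0.08, 0.02, 0.01], [-0.14, 0.11, 0.14, -0.03, -0.02], [0.17, -0.14, -0.18, 0.03, 0.02], [0.09, -0.07, -0.09, 0.02, 0.01]] + [[0.01, 0.08, -0.09, -0.17, -0.03], [0.01, 0.08, -0.09, -0.17, -0.03], [-0.01, -0.11, 0.12, 0.23, 0.03], [0.0, 0.01, -0.02, -0.03, -0.0], [-0.0, -0.00, 0.0, 0.0, 0.00]] + [[-0.00,-0.0,0.00,-0.0,0.0], [0.0,0.00,-0.0,0.0,-0.01], [0.00,0.0,-0.0,0.0,-0.0], [0.0,0.0,-0.0,0.00,-0.01], [-0.0,-0.00,0.00,-0.01,0.03]]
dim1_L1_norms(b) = [1.06, 1.74, 1.4, 1.25, 0.61]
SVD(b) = [[-0.06, 0.39, -0.75, 0.52, 0.08], [-0.73, -0.35, 0.2, 0.51, -0.21], [-0.6, 0.14, -0.36, -0.68, -0.15], [-0.1, 0.81, 0.46, 0.09, -0.35], [-0.3, 0.22, 0.23, -0.0, 0.90]] @ diag([1.0337092163195414, 0.8014723743832126, 0.6290234372385972, 0.4154617736708979, 0.03476088634295477]) @ [[0.04, 0.72, -0.41, 0.54, 0.16], [-0.8, -0.31, -0.50, 0.07, 0.05], [0.6, -0.49, -0.62, 0.12, 0.07], [0.04, 0.38, -0.43, -0.81, -0.12], [-0.00, -0.02, 0.08, -0.2, 0.98]]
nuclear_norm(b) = 2.91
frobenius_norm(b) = 1.51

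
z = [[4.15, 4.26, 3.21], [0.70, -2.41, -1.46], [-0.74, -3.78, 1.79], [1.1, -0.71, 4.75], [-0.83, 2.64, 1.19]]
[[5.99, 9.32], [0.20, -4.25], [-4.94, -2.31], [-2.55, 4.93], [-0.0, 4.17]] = z @ [[1.26, 0.20], [0.72, 1.12], [-0.72, 1.16]]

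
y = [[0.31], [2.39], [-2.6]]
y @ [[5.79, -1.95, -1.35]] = [[1.79,-0.60,-0.42], [13.84,-4.66,-3.23], [-15.05,5.07,3.51]]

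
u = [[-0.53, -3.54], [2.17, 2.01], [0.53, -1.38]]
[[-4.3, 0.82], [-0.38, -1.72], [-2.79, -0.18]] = u@[[-1.51, -0.67],[1.44, -0.13]]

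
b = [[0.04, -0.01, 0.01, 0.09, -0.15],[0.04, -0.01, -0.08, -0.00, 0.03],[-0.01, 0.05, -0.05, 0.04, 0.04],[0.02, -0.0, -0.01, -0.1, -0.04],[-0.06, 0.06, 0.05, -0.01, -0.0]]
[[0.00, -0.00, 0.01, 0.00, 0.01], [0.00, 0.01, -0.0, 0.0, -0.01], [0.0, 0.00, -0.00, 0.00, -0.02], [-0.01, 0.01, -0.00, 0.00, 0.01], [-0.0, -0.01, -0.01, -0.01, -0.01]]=b@[[0.08, 0.09, 0.16, 0.10, 0.12], [0.05, 0.03, -0.0, 0.02, -0.11], [0.03, -0.07, 0.09, -0.01, 0.12], [0.06, -0.04, 0.04, 0.0, -0.04], [0.05, 0.01, 0.01, 0.01, -0.05]]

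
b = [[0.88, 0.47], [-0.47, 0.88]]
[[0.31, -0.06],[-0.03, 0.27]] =b @ [[0.29, -0.18], [0.12, 0.21]]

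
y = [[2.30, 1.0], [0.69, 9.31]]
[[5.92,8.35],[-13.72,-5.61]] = y@[[3.32, 4.02], [-1.72, -0.9]]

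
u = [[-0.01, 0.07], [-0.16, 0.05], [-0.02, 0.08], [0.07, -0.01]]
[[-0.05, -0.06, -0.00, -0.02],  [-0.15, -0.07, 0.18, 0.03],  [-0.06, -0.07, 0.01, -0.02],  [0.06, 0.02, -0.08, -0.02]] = u@ [[0.76, 0.2, -1.15, -0.28], [-0.62, -0.81, -0.18, -0.38]]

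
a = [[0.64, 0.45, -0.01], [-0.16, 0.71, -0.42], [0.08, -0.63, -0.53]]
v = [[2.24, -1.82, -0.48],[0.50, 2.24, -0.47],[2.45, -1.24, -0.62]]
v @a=[[1.69, 0.02, 1.00],  [-0.08, 2.11, -0.7],  [1.72, 0.61, 0.82]]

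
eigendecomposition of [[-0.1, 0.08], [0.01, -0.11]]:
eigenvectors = [[0.96,-0.92], [0.28,0.39]]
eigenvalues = [-0.08, -0.13]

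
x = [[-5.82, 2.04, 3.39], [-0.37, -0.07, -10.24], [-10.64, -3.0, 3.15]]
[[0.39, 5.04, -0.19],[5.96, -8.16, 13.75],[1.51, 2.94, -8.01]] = x @ [[-0.35, -0.20, -0.14], [0.14, 0.57, 1.75], [-0.57, 0.8, -1.35]]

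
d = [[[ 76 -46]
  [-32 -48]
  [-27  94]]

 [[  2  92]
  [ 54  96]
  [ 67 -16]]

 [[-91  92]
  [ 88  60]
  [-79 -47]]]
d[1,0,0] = 2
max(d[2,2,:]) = -47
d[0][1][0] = -32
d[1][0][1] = 92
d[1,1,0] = 54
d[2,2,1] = -47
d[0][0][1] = -46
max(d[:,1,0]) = 88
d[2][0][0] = -91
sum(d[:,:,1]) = 277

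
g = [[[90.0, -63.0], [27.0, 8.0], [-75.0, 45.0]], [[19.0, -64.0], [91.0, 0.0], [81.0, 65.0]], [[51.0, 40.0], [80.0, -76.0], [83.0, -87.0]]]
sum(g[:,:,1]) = -132.0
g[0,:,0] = [90.0, 27.0, -75.0]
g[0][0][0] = 90.0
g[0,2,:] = [-75.0, 45.0]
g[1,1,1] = 0.0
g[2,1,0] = 80.0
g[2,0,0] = 51.0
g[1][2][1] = 65.0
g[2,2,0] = 83.0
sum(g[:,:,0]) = 447.0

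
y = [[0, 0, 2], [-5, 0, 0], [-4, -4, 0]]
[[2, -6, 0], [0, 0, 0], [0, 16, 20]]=y @ [[0, 0, 0], [0, -4, -5], [1, -3, 0]]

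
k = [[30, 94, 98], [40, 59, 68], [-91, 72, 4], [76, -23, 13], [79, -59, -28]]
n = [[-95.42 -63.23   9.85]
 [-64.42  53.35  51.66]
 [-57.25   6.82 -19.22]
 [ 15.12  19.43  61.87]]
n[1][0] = -64.42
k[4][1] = -59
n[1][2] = 51.66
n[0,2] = 9.85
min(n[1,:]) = -64.42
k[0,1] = 94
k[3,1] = -23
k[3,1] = -23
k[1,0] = 40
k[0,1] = 94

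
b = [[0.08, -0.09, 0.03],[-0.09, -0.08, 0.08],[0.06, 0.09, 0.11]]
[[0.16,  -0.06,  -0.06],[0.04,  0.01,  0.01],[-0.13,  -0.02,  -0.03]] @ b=[[0.01, -0.02, -0.01], [0.0, -0.00, 0.0], [-0.01, 0.01, -0.01]]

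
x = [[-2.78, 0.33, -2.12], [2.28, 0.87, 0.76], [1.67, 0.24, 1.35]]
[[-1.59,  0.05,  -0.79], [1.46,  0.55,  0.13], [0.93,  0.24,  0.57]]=x @ [[0.72, -0.03, -0.2], [-0.03, 0.61, 0.11], [-0.2, 0.11, 0.65]]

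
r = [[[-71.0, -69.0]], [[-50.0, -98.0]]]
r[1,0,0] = -50.0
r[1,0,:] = [-50.0, -98.0]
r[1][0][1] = -98.0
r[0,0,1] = -69.0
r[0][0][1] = -69.0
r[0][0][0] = -71.0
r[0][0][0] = -71.0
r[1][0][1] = -98.0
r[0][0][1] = -69.0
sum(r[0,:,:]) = -140.0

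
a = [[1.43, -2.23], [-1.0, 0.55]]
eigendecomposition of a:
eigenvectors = [[0.89, 0.74], [-0.45, 0.67]]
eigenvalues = [2.55, -0.57]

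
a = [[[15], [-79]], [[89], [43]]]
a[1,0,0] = 89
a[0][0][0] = 15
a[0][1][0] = -79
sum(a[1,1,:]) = 43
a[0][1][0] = -79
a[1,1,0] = 43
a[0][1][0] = -79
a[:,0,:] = [[15], [89]]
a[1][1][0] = 43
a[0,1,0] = -79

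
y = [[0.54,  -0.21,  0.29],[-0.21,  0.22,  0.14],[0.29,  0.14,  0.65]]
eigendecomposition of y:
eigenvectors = [[0.51, 0.65, -0.56], [0.76, -0.05, 0.65], [-0.40, 0.76, 0.52]]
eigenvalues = [0.01, 0.89, 0.51]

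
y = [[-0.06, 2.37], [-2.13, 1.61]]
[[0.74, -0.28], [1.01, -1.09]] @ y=[[0.55, 1.3], [2.26, 0.64]]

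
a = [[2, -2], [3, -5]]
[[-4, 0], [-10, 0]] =a@[[0, 0], [2, 0]]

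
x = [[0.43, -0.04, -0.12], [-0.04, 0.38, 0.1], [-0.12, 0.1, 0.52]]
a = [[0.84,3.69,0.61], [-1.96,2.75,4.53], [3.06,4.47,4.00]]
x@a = [[0.07,0.94,-0.4], [-0.47,1.34,2.1], [1.29,2.16,2.46]]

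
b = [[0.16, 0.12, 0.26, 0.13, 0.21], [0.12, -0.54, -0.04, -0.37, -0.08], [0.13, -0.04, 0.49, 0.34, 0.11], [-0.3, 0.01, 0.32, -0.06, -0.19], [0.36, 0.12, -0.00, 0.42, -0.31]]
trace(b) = -0.26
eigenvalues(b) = [(-0.52+0j), (-0.32+0.23j), (-0.32-0.23j), (0.27+0j), (0.64+0j)]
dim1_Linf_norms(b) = [0.26, 0.54, 0.49, 0.32, 0.42]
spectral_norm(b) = 0.88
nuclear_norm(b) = 2.59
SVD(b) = [[-0.35,0.25,0.08,0.47,0.77], [0.56,0.16,0.8,-0.05,0.15], [-0.55,0.52,0.38,0.1,-0.52], [-0.02,0.56,-0.2,-0.75,0.29], [-0.51,-0.57,0.41,-0.45,0.19]] @ diag([0.884573648908368, 0.6059149195469582, 0.555501824489311, 0.42854874219130357, 0.11251785850538416]) @ [[-0.27, -0.43, -0.44, -0.74, -0.02], [-0.41, -0.23, 0.81, -0.20, 0.27], [0.66, -0.70, 0.20, 0.05, -0.17], [0.33, 0.04, -0.15, -0.08, 0.93], [0.46, 0.51, 0.28, -0.64, -0.19]]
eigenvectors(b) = [[0.23+0.00j, -0.08-0.04j, (-0.08+0.04j), (-0.75+0j), 0.55+0.00j], [(-0.94+0j), (-0.61+0.02j), (-0.61-0.02j), -0.30+0.00j, -0.01+0.00j], [-0.10+0.00j, (-0.14-0.19j), (-0.14+0.19j), -0.29+0.00j, 0.80+0.00j], [0.16+0.00j, 0.22+0.37j, 0.22-0.37j, (0.49+0j), 0.06+0.00j], [-0.18+0.00j, (0.62+0j), (0.62-0j), (-0.17+0j), (0.24+0j)]]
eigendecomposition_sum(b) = [[-0.07-0.00j, 0.09-0.00j, 0.02+0.00j, -0.00+0.00j, (0.09-0j)], [(0.28+0j), (-0.38+0j), (-0.09-0j), (0.01-0j), (-0.36+0j)], [(0.03+0j), -0.04+0.00j, (-0.01-0j), 0.00-0.00j, -0.04+0.00j], [(-0.05-0j), 0.07-0.00j, (0.02+0j), (-0+0j), 0.06-0.00j], [0.05+0.00j, -0.07+0.00j, (-0.02-0j), 0.00-0.00j, (-0.07+0j)]] + [[-0.01-0.03j, -0.01-0.02j, -0.00+0.02j, (-0.01-0.04j), 0.02-0.00j], [(-0.13-0.14j), (-0.09-0.06j), (0.07+0.14j), (-0.17-0.2j), 0.12-0.10j], [(0.01-0.07j), (-0-0.04j), (-0.03+0.05j), 0.02-0.10j, (0.06+0.02j)], [(-0.04+0.13j), -0.01+0.08j, 0.06-0.09j, (-0.06+0.18j), (-0.1-0.04j)], [(0.13+0.14j), 0.09+0.07j, -0.06-0.14j, (0.17+0.21j), (-0.13+0.09j)]] + [[(-0.01+0.03j), (-0.01+0.02j), -0.00-0.02j, (-0.01+0.04j), 0.02+0.00j], [(-0.13+0.14j), -0.09+0.06j, (0.07-0.14j), (-0.17+0.2j), (0.12+0.1j)], [0.01+0.07j, (-0+0.04j), (-0.03-0.05j), 0.02+0.10j, (0.06-0.02j)], [-0.04-0.13j, (-0.01-0.08j), (0.06+0.09j), (-0.06-0.18j), -0.10+0.04j], [(0.13-0.14j), (0.09-0.07j), (-0.06+0.14j), (0.17-0.21j), -0.13-0.09j]] + [[(0.26-0j),(0.06-0j),-0.19-0.00j,-0.07-0.00j,(0.07+0j)], [(0.11-0j),(0.02-0j),-0.08-0.00j,(-0.03-0j),0.03+0.00j], [(0.1-0j),(0.02-0j),(-0.07-0j),(-0.03-0j),(0.03+0j)], [-0.17+0.00j,(-0.04+0j),0.13+0.00j,0.05+0.00j,-0.05-0.00j], [(0.06-0j),0.01-0.00j,(-0.04-0j),(-0.02-0j),0.02+0.00j]] + [[(-0.02-0j),  -0.01+0.00j,  0.44+0.00j,  (0.22-0j),  -0j], [0.00+0.00j,  0.00-0.00j,  -0.01-0.00j,  (-0+0j),  (-0+0j)], [(-0.03-0j),  (-0.02+0j),  (0.63+0j),  (0.32-0j),  0.01-0.00j], [-0.00-0.00j,  -0.00+0.00j,  0.05+0.00j,  (0.03-0j),  0.00-0.00j], [-0.01-0.00j,  (-0.01+0j),  0.19+0.00j,  (0.09-0j),  -0j]]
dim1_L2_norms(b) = [0.41, 0.67, 0.62, 0.48, 0.65]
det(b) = -0.01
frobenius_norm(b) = 1.29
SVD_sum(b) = [[0.08, 0.13, 0.14, 0.23, 0.01], [-0.13, -0.21, -0.22, -0.36, -0.01], [0.13, 0.21, 0.21, 0.36, 0.01], [0.00, 0.01, 0.01, 0.01, 0.00], [0.12, 0.20, 0.20, 0.34, 0.01]] + [[-0.06,  -0.03,  0.12,  -0.03,  0.04], [-0.04,  -0.02,  0.08,  -0.02,  0.03], [-0.13,  -0.07,  0.26,  -0.06,  0.09], [-0.14,  -0.08,  0.28,  -0.07,  0.09], [0.14,  0.08,  -0.28,  0.07,  -0.09]] + [[0.03,  -0.03,  0.01,  0.00,  -0.01], [0.29,  -0.31,  0.09,  0.02,  -0.08], [0.14,  -0.15,  0.04,  0.01,  -0.04], [-0.07,  0.08,  -0.02,  -0.01,  0.02], [0.15,  -0.16,  0.05,  0.01,  -0.04]] + [[0.07, 0.01, -0.03, -0.02, 0.19], [-0.01, -0.00, 0.0, 0.0, -0.02], [0.01, 0.0, -0.01, -0.0, 0.04], [-0.11, -0.01, 0.05, 0.02, -0.3], [-0.06, -0.01, 0.03, 0.02, -0.18]] + [[0.04, 0.04, 0.02, -0.05, -0.02], [0.01, 0.01, 0.00, -0.01, -0.0], [-0.03, -0.03, -0.02, 0.04, 0.01], [0.02, 0.02, 0.01, -0.02, -0.01], [0.01, 0.01, 0.01, -0.01, -0.00]]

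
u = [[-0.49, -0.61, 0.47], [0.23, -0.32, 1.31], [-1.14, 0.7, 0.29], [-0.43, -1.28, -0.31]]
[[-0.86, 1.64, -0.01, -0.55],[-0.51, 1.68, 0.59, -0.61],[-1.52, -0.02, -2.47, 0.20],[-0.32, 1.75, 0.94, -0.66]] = u @ [[1.18, -0.59, 1.41, 0.09], [0.00, -1.42, -1.19, 0.57], [-0.60, 1.04, -0.09, -0.34]]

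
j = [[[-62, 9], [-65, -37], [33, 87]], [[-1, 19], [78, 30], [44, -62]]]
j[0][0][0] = -62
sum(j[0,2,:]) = 120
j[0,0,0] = -62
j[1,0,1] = 19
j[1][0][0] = -1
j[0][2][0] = 33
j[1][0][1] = 19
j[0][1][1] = -37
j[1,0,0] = -1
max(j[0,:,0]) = 33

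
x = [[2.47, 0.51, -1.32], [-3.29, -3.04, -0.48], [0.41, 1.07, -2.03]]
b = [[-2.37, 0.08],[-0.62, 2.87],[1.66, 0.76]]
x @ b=[[-8.36, 0.66],[8.89, -9.35],[-5.00, 1.56]]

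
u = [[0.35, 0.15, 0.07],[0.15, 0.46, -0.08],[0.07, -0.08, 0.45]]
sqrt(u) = [[0.57, 0.12, 0.06], [0.12, 0.66, -0.07], [0.06, -0.07, 0.66]]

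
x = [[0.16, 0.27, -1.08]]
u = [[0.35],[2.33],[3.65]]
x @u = [[-3.26]]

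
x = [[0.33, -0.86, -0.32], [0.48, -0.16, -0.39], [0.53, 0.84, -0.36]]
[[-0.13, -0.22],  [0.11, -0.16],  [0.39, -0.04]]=x@[[0.08, -0.08], [0.29, 0.12], [-0.3, 0.27]]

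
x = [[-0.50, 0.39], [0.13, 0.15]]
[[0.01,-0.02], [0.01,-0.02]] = x @ [[0.02, -0.04], [0.05, -0.09]]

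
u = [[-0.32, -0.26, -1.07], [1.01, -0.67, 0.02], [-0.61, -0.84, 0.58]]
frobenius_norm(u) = 2.05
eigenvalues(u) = [(1.24+0j), (-0.82+0.79j), (-0.82-0.79j)]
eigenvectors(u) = [[(-0.52+0j), 0.11-0.56j, 0.11+0.56j], [(-0.26+0j), -0.72+0.00j, (-0.72-0j)], [0.82+0.00j, (-0.19-0.35j), -0.19+0.35j]]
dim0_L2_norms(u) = [1.22, 1.11, 1.22]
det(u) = 1.62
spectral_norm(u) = 1.28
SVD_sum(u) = [[-0.30, 0.42, -0.65],[0.26, -0.36, 0.56],[0.24, -0.33, 0.52]] + [[0.10, 0.01, -0.04],[0.82, 0.04, -0.35],[-0.76, -0.04, 0.32]] + [[-0.13, -0.68, -0.38],  [-0.07, -0.35, -0.19],  [-0.09, -0.47, -0.26]]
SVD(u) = [[0.65, -0.09, -0.76], [-0.56, -0.73, -0.39], [-0.52, 0.68, -0.52]] @ diag([1.2758678146607014, 1.2193713847611412, 1.0410066020629376]) @ [[-0.36, 0.50, -0.79], [-0.92, -0.05, 0.39], [0.16, 0.86, 0.48]]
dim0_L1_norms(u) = [1.94, 1.77, 1.67]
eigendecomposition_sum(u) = [[0.32+0.00j, 0.18+0.00j, (-0.52+0j)], [0.17+0.00j, 0.09+0.00j, (-0.27+0j)], [(-0.51+0j), -0.29-0.00j, (0.82+0j)]] + [[-0.32+0.28j, (-0.22-0.35j), -0.28+0.06j], [(0.42+0.33j), -0.38+0.36j, (0.14+0.33j)], [(-0.05+0.29j), (-0.27-0.09j), (-0.12+0.15j)]] + [[-0.32-0.28j, (-0.22+0.35j), (-0.28-0.06j)], [(0.42-0.33j), (-0.38-0.36j), (0.14-0.33j)], [(-0.05-0.29j), -0.27+0.09j, (-0.12-0.15j)]]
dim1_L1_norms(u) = [1.65, 1.7, 2.03]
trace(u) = -0.41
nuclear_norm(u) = 3.54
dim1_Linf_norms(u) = [1.07, 1.01, 0.84]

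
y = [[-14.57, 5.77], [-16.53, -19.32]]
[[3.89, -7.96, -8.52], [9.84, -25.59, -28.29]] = y @ [[-0.35, 0.8, 0.87], [-0.21, 0.64, 0.72]]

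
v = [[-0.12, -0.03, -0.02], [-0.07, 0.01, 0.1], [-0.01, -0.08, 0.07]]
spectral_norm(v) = 0.16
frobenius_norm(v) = 0.21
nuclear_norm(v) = 0.34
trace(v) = -0.04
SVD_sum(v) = [[-0.07, -0.03, 0.05],[-0.08, -0.03, 0.06],[-0.05, -0.02, 0.04]] + [[-0.05, 0.01, -0.06], [0.02, -0.01, 0.02], [0.04, -0.01, 0.05]] + [[0.00, -0.02, -0.01], [-0.01, 0.05, 0.02], [0.01, -0.05, -0.02]]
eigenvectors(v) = [[(0.93+0j),  0.15-0.00j,  0.15+0.00j], [(0.33+0j),  (-0.74+0j),  -0.74-0.00j], [(0.17+0j),  (-0.17-0.63j),  -0.17+0.63j]]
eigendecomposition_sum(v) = [[(-0.13+0j), -0.03-0.00j, 0j], [-0.04+0.00j, (-0.01-0j), 0j], [-0.02+0.00j, (-0-0j), 0.00+0.00j]] + [[0j,(-0-0.01j),(-0.01+0.01j)], [-0.01-0.01j,(0.01+0.05j),(0.05-0.03j)], [(0.01-0.01j),(-0.04+0.02j),(0.03+0.04j)]] + [[-0j, (-0+0.01j), -0.01-0.01j], [(-0.01+0.01j), 0.01-0.05j, (0.05+0.03j)], [(0.01+0.01j), (-0.04-0.02j), (0.03-0.04j)]]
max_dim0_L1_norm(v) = 0.2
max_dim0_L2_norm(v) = 0.14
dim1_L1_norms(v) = [0.17, 0.18, 0.16]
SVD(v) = [[-0.57, 0.78, 0.25], [-0.68, -0.29, -0.67], [-0.45, -0.56, 0.70]] @ diag([0.15709026616812205, 0.10897475235642595, 0.07447920262787606]) @ [[0.77, 0.3, -0.56],[-0.62, 0.17, -0.76],[0.13, -0.94, -0.31]]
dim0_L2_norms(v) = [0.14, 0.09, 0.12]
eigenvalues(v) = [(-0.13+0j), (0.05+0.09j), (0.05-0.09j)]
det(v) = -0.00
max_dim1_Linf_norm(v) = 0.12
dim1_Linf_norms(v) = [0.12, 0.1, 0.08]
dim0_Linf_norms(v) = [0.12, 0.08, 0.1]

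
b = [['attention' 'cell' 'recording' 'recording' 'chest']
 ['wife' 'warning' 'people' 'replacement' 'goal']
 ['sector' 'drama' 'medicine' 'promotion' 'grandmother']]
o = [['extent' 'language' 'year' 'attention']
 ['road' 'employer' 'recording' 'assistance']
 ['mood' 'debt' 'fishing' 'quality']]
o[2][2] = 'fishing'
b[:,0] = ['attention', 'wife', 'sector']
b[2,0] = 'sector'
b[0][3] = 'recording'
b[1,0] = 'wife'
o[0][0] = 'extent'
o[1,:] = ['road', 'employer', 'recording', 'assistance']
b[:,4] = ['chest', 'goal', 'grandmother']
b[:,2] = ['recording', 'people', 'medicine']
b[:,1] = ['cell', 'warning', 'drama']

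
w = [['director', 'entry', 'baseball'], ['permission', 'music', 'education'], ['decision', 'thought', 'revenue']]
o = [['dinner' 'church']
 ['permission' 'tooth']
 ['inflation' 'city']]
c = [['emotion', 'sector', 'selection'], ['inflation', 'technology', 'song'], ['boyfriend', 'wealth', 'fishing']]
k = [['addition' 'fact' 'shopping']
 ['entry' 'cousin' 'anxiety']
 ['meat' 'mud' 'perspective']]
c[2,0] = 'boyfriend'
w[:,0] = ['director', 'permission', 'decision']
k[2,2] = 'perspective'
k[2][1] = 'mud'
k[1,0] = 'entry'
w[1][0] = 'permission'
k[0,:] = ['addition', 'fact', 'shopping']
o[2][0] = 'inflation'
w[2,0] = 'decision'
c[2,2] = 'fishing'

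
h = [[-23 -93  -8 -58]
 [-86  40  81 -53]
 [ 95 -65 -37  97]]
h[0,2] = -8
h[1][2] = 81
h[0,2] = -8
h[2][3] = 97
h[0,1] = -93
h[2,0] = 95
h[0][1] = -93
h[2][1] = -65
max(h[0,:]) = -8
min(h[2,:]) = -65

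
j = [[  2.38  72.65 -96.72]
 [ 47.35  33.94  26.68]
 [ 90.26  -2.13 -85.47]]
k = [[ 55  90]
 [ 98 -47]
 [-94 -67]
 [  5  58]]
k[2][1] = -67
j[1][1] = 33.94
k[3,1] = 58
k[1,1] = -47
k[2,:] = [-94, -67]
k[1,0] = 98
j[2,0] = 90.26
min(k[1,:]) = -47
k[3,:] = [5, 58]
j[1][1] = 33.94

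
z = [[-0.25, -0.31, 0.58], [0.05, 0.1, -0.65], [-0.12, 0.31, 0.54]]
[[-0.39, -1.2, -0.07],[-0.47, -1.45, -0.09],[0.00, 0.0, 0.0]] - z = [[-0.14, -0.89, -0.65],[-0.52, -1.55, 0.56],[0.12, -0.31, -0.54]]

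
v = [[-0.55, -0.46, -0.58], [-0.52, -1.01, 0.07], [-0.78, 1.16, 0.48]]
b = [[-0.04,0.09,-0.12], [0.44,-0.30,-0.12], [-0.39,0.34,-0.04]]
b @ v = [[0.07, -0.21, -0.03],[0.01, -0.04, -0.33],[0.07, -0.21, 0.23]]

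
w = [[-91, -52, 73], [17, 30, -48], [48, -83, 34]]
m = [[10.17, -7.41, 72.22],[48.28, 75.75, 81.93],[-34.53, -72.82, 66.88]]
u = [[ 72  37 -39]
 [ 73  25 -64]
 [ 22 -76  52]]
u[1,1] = 25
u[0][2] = -39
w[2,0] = 48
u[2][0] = 22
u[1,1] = 25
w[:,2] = [73, -48, 34]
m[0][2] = 72.22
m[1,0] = 48.28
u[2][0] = 22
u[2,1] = -76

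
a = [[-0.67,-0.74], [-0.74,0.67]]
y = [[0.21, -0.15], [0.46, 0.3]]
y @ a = [[-0.03,  -0.26], [-0.53,  -0.14]]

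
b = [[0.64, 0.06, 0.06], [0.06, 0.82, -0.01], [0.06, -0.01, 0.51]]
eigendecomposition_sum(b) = [[0.07, -0.02, -0.17], [-0.02, 0.0, 0.04], [-0.17, 0.04, 0.41]] + [[0.49, -0.16, 0.23], [-0.16, 0.05, -0.07], [0.23, -0.07, 0.10]] + [[0.07, 0.24, 0.01], [0.24, 0.76, 0.02], [0.01, 0.02, 0.00]]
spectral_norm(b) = 0.84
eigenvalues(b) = [0.48, 0.65, 0.84]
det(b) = 0.26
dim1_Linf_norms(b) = [0.64, 0.82, 0.51]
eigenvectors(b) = [[0.39,-0.87,-0.30], [-0.1,0.28,-0.95], [-0.92,-0.4,-0.03]]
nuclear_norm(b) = 1.97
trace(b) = 1.97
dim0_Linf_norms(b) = [0.64, 0.82, 0.51]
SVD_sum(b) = [[0.07, 0.24, 0.01],[0.24, 0.76, 0.02],[0.01, 0.02, 0.0]] + [[0.49, -0.16, 0.23], [-0.16, 0.05, -0.07], [0.23, -0.07, 0.10]] + [[0.07, -0.02, -0.17], [-0.02, 0.0, 0.04], [-0.17, 0.04, 0.41]]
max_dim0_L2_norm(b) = 0.82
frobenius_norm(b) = 1.16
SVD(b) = [[-0.3, 0.87, -0.39], [-0.95, -0.28, 0.10], [-0.03, 0.4, 0.92]] @ diag([0.8383626239483664, 0.6481185523267283, 0.4835188237249057]) @ [[-0.30, -0.95, -0.03], [0.87, -0.28, 0.40], [-0.39, 0.1, 0.92]]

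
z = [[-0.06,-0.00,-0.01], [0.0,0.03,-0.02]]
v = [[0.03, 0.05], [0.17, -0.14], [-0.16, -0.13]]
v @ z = [[-0.00, 0.00, -0.00], [-0.01, -0.00, 0.0], [0.01, -0.00, 0.00]]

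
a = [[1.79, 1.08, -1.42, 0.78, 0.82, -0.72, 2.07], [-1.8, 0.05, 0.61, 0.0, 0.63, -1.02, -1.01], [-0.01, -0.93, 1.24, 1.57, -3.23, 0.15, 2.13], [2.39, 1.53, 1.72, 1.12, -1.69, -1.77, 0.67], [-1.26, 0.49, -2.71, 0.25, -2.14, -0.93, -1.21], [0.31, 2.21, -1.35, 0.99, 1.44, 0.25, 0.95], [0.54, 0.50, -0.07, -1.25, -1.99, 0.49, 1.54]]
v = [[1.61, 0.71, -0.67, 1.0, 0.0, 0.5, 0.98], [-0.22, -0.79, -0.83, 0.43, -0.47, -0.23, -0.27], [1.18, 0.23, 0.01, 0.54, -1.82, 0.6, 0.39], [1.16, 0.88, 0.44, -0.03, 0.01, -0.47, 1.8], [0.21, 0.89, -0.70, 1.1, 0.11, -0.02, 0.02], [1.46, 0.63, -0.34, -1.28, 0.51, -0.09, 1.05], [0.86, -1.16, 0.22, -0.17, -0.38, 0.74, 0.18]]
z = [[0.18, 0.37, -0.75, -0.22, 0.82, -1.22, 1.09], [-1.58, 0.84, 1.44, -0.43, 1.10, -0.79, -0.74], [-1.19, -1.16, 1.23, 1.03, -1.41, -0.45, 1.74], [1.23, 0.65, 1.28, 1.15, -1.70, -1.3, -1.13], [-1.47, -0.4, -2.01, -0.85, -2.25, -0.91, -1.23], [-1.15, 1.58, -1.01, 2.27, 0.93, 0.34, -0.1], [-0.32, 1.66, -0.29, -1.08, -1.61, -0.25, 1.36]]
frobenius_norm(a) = 9.63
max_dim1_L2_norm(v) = 2.4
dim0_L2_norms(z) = [3.01, 2.83, 3.31, 3.11, 3.91, 2.24, 3.07]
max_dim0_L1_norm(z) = 9.82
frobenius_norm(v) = 5.48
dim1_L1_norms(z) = [4.65, 6.92, 8.21, 8.44, 9.12, 7.38, 6.57]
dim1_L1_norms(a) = [8.68, 5.12, 9.26, 10.89, 8.99, 7.5, 6.38]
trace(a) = 3.85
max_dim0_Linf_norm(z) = 2.27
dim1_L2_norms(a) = [3.53, 2.46, 4.46, 4.32, 4.02, 3.29, 2.95]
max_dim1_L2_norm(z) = 3.81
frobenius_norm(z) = 8.21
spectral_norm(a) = 5.83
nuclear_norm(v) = 11.98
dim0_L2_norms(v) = [2.88, 2.12, 1.41, 2.09, 1.99, 1.2, 2.36]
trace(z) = 2.85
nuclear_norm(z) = 21.10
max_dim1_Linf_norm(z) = 2.27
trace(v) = 1.00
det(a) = 1450.56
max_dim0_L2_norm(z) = 3.91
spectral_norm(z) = 4.19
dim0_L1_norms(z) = [7.12, 6.66, 8.01, 7.03, 9.82, 5.26, 7.39]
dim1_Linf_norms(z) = [1.22, 1.58, 1.74, 1.7, 2.25, 2.27, 1.66]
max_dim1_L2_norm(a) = 4.46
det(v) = 1.27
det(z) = 1794.65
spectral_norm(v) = 3.85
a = z + v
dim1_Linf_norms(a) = [2.07, 1.8, 3.23, 2.39, 2.71, 2.21, 1.99]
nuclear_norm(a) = 22.84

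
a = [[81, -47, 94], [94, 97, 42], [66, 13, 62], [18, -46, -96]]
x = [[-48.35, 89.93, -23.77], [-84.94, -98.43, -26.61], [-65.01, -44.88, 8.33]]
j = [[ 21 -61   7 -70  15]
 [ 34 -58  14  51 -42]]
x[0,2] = -23.77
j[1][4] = -42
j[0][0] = 21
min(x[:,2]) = -26.61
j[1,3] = 51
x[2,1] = -44.88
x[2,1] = -44.88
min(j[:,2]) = 7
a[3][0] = 18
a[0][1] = -47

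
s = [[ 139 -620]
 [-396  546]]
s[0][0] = 139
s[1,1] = 546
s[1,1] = 546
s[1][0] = -396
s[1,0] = -396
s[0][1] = -620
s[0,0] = 139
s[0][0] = 139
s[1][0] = -396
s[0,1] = -620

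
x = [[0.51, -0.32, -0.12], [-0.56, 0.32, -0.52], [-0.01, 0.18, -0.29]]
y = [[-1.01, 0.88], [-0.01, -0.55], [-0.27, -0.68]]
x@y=[[-0.48, 0.71], [0.7, -0.32], [0.09, 0.09]]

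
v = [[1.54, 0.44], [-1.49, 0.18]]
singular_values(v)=[2.15, 0.43]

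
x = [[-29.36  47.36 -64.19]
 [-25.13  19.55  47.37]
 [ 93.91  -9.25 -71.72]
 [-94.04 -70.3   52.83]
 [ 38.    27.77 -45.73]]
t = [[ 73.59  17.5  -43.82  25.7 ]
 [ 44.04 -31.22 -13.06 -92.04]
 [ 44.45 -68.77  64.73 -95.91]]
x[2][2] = -71.72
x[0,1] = 47.36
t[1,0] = 44.04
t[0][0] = 73.59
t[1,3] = -92.04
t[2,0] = 44.45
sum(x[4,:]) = 20.04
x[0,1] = 47.36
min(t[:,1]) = -68.77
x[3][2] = 52.83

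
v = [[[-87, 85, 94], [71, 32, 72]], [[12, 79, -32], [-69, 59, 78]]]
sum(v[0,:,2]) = 166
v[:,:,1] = [[85, 32], [79, 59]]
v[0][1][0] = 71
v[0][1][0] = 71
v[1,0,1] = 79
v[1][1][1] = 59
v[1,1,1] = 59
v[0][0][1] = 85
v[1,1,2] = 78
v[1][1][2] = 78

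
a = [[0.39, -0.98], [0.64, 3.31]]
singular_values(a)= [3.49, 0.55]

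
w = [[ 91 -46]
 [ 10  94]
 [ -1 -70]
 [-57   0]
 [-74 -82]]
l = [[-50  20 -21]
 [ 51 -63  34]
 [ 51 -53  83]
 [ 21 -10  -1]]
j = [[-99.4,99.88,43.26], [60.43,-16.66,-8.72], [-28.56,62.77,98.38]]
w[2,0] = -1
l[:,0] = [-50, 51, 51, 21]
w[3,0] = -57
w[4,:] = [-74, -82]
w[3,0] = -57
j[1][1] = -16.66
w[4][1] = -82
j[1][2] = -8.72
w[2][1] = -70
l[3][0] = 21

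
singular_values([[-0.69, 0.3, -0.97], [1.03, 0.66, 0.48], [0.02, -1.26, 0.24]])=[1.62, 1.48, 0.28]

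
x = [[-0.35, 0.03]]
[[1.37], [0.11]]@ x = [[-0.48, 0.04], [-0.04, 0.00]]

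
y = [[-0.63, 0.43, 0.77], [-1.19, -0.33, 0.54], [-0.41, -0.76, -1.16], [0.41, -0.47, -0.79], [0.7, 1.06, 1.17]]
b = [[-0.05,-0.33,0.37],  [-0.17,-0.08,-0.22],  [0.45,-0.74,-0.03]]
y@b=[[0.3, -0.40, -0.35], [0.36, 0.02, -0.38], [-0.37, 1.05, 0.05], [-0.30, 0.49, 0.28], [0.31, -1.18, -0.01]]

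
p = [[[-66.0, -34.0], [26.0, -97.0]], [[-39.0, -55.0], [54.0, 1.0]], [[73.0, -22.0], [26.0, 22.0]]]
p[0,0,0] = -66.0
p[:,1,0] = [26.0, 54.0, 26.0]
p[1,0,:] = [-39.0, -55.0]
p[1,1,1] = 1.0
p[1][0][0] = -39.0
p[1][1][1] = 1.0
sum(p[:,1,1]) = -74.0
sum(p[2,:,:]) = 99.0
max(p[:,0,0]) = 73.0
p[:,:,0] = [[-66.0, 26.0], [-39.0, 54.0], [73.0, 26.0]]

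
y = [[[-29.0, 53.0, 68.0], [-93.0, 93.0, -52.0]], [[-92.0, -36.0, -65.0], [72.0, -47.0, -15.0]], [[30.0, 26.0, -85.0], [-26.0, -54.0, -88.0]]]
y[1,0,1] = -36.0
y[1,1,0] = 72.0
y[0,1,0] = -93.0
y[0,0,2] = 68.0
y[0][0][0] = -29.0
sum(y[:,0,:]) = -130.0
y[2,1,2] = -88.0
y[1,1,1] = -47.0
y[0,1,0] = -93.0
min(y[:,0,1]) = -36.0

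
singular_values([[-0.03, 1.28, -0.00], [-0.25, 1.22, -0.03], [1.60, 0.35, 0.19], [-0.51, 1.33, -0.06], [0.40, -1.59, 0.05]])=[2.79, 1.68, 0.0]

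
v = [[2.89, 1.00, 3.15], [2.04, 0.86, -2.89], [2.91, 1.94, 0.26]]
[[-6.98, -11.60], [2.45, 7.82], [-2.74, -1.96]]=v @ [[-0.88, -0.87],[0.1, 0.71],[-1.44, -3.11]]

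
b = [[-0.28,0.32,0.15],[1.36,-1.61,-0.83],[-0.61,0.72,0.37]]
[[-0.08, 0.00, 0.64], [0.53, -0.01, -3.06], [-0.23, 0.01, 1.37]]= b@ [[-1.93,0.10,-0.68], [-1.6,0.15,2.23], [-0.7,-0.11,-1.75]]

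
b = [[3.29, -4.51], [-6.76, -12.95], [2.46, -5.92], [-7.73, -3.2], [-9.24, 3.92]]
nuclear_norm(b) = 30.02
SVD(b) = [[-0.12,  0.39], [-0.87,  0.11], [-0.22,  0.40], [-0.41,  -0.35], [-0.11,  -0.74]] @ diag([16.708054604398004, 13.31315557395972]) @ [[0.55, 0.84],[0.84, -0.55]]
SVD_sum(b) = [[-1.08, -1.66], [-7.95, -12.17], [-1.97, -3.02], [-3.78, -5.78], [-0.97, -1.48]] + [[4.37, -2.85], [1.19, -0.78], [4.43, -2.9], [-3.95, 2.58], [-8.27, 5.4]]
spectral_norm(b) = 16.71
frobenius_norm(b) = 21.36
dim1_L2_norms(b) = [5.58, 14.61, 6.41, 8.37, 10.04]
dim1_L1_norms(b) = [7.8, 19.71, 8.38, 10.93, 13.16]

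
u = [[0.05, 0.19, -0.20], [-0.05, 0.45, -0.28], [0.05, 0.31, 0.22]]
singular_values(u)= [0.61, 0.35, 0.08]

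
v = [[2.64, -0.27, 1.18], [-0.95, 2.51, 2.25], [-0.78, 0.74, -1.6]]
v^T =[[2.64, -0.95, -0.78], [-0.27, 2.51, 0.74], [1.18, 2.25, -1.6]]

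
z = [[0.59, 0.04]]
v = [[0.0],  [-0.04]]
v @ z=[[0.00,0.0], [-0.02,-0.0]]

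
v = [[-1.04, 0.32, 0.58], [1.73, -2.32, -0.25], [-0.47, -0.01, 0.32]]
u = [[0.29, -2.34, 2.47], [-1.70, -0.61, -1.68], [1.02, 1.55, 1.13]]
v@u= [[-0.25, 3.14, -2.45], [4.19, -3.02, 7.89], [0.21, 1.6, -0.78]]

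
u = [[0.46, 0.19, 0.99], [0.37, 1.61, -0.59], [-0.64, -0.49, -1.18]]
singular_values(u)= [1.84, 1.72, 0.0]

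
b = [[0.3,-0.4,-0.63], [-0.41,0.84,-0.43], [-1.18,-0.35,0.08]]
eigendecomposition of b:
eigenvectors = [[(0.53+0j),0.49+0.20j,(0.49-0.2j)],  [(0.32+0j),0.19-0.49j,0.19+0.49j],  [0.78+0.00j,-0.67+0.00j,(-0.67-0j)]]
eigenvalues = [(-0.87+0j), (1.04+0.1j), (1.04-0.1j)]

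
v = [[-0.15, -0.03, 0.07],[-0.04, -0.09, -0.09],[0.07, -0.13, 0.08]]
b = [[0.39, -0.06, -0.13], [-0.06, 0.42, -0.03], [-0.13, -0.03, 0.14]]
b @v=[[-0.07,0.01,0.02], [-0.01,-0.03,-0.04], [0.03,-0.01,0.00]]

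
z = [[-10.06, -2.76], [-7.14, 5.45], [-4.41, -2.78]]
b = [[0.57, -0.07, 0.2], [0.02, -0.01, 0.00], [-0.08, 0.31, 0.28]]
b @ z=[[-6.12, -2.51], [-0.13, -0.11], [-2.64, 1.13]]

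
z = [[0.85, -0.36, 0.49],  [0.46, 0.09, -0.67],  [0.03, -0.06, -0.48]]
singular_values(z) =[1.07, 0.91, 0.16]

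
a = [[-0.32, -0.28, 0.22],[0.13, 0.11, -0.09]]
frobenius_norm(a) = 0.52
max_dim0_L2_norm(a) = 0.35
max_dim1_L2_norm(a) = 0.48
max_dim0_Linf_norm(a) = 0.32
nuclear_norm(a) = 0.52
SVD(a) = [[-0.93, 0.37],[0.37, 0.93]] @ diag([0.5160336102127371, 0.003051742257937719]) @ [[0.67,0.58,-0.46],[0.39,-0.8,-0.46]]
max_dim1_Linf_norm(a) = 0.32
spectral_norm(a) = 0.52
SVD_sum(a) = [[-0.32, -0.28, 0.22],[0.13, 0.11, -0.09]] + [[0.00, -0.00, -0.00], [0.0, -0.0, -0.0]]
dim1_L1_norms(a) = [0.82, 0.33]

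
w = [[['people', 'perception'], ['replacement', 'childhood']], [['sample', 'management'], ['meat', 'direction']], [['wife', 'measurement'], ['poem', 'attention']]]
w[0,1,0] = 'replacement'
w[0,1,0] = 'replacement'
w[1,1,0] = 'meat'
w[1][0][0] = 'sample'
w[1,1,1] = 'direction'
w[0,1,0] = 'replacement'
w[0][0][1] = 'perception'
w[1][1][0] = 'meat'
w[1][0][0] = 'sample'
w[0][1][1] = 'childhood'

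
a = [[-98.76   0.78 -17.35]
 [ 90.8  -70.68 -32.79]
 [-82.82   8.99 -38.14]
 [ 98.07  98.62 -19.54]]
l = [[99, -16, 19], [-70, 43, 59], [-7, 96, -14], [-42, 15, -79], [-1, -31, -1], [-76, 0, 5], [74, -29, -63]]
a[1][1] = -70.68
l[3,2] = -79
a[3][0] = 98.07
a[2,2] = -38.14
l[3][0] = -42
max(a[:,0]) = 98.07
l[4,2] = -1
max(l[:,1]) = 96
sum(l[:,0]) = -23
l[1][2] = 59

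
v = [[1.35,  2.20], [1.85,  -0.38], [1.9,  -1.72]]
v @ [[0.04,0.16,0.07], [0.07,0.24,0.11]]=[[0.21, 0.74, 0.34], [0.05, 0.20, 0.09], [-0.04, -0.11, -0.06]]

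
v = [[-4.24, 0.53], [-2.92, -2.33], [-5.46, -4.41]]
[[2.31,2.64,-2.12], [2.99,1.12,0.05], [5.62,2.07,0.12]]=v @ [[-0.61, -0.59, 0.43], [-0.52, 0.26, -0.56]]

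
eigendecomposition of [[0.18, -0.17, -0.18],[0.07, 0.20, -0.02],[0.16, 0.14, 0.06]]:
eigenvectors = [[0.76+0.00j,0.76-0.00j,0.65+0.00j], [-0.26j,0.00+0.26j,(-0.45+0j)], [(0.1-0.58j),(0.1+0.58j),0.62+0.00j]]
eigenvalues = [(0.16+0.2j), (0.16-0.2j), (0.13+0j)]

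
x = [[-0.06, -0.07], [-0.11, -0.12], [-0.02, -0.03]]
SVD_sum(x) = [[-0.06, -0.07], [-0.11, -0.12], [-0.02, -0.03]] + [[0.0, -0.00], [-0.0, 0.00], [0.00, -0.00]]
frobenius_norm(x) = 0.19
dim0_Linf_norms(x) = [0.11, 0.12]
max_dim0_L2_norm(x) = 0.14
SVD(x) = [[-0.48,0.32], [-0.85,-0.37], [-0.19,0.87]] @ diag([0.19043728629044998, 0.0057999991663088245]) @ [[0.67, 0.75], [0.75, -0.67]]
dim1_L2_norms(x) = [0.09, 0.16, 0.04]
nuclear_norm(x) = 0.20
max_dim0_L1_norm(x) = 0.22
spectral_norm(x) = 0.19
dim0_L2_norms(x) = [0.13, 0.14]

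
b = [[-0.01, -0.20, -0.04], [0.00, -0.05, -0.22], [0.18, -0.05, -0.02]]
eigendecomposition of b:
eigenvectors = [[-0.51+0.00j, -0.64+0.00j, (-0.64-0j)], [0.60+0.00j, -0.41+0.43j, (-0.41-0.43j)], [(-0.62+0j), (0.17+0.46j), 0.17-0.46j]]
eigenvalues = [(0.18+0j), (-0.13+0.16j), (-0.13-0.16j)]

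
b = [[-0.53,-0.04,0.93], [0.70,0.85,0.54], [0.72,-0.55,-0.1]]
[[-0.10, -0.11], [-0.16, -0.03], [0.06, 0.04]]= b @ [[-0.01, 0.04], [-0.10, -0.00], [-0.12, -0.10]]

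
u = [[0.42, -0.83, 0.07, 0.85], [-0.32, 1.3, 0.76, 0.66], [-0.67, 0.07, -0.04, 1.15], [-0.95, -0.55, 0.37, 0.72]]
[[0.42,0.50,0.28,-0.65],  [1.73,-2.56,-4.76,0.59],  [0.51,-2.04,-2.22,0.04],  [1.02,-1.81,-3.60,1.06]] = u @ [[-0.09, 1.48, 1.99, -1.00], [0.06, -0.81, -0.54, -0.15], [1.74, -0.59, -3.74, 1.04], [0.45, -0.88, -0.87, -0.5]]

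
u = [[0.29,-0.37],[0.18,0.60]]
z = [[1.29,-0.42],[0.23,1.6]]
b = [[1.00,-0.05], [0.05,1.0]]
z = u + b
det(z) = 2.16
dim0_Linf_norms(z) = [1.29, 1.6]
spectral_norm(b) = 1.00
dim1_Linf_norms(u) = [0.37, 0.6]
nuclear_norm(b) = 2.00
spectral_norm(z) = 1.66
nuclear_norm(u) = 1.05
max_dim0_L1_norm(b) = 1.05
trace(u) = 0.89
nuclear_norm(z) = 2.96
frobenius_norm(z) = 2.11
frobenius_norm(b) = 1.42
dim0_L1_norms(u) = [0.47, 0.97]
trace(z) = 2.89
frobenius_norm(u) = 0.78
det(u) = 0.24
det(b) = 1.00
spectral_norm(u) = 0.70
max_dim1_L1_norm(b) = 1.05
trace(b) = 2.00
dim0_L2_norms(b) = [1.0, 1.0]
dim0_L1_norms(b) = [1.05, 1.05]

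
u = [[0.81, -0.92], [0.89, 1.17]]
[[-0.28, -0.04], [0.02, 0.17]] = u @ [[-0.18, 0.06], [0.15, 0.1]]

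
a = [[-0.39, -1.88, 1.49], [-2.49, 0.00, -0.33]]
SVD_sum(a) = [[-1.27,-0.58,0.3],[-1.91,-0.87,0.46]] + [[0.88, -1.30, 1.19],[-0.58, 0.87, -0.79]]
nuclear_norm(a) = 4.94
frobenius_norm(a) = 3.50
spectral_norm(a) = 2.57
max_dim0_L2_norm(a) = 2.52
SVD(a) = [[0.55, 0.83], [0.83, -0.55]] @ diag([2.5744338047786193, 2.3638719476344487]) @ [[-0.89,-0.4,0.21], [0.45,-0.66,0.6]]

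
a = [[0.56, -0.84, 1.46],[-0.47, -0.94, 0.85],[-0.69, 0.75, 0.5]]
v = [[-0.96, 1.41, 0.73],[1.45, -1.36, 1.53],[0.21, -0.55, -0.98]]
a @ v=[[-1.45,1.13,-2.31],[-0.73,0.15,-2.61],[1.85,-2.27,0.15]]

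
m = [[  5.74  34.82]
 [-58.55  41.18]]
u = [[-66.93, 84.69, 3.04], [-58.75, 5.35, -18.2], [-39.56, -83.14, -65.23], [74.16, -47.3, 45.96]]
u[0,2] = 3.04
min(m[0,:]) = 5.74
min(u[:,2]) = -65.23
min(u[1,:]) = -58.75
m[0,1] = 34.82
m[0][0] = 5.74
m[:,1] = [34.82, 41.18]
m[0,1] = 34.82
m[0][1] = 34.82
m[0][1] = 34.82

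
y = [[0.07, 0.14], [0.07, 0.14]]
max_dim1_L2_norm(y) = 0.16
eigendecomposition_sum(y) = [[0.00, -0.0], [-0.0, 0.0]] + [[0.07, 0.14], [0.07, 0.14]]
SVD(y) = [[-0.71,-0.71], [-0.71,0.71]] @ diag([0.22135943621178658, 6.472653677318209e-18]) @ [[-0.45, -0.89], [0.89, -0.45]]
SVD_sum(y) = [[0.07, 0.14], [0.07, 0.14]] + [[-0.00, 0.00], [0.00, -0.0]]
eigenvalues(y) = [0.0, 0.21]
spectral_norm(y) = 0.22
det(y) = 0.00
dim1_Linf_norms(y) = [0.14, 0.14]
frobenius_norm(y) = 0.22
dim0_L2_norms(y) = [0.1, 0.2]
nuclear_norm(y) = 0.22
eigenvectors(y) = [[-0.89, -0.71],[0.45, -0.71]]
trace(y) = 0.21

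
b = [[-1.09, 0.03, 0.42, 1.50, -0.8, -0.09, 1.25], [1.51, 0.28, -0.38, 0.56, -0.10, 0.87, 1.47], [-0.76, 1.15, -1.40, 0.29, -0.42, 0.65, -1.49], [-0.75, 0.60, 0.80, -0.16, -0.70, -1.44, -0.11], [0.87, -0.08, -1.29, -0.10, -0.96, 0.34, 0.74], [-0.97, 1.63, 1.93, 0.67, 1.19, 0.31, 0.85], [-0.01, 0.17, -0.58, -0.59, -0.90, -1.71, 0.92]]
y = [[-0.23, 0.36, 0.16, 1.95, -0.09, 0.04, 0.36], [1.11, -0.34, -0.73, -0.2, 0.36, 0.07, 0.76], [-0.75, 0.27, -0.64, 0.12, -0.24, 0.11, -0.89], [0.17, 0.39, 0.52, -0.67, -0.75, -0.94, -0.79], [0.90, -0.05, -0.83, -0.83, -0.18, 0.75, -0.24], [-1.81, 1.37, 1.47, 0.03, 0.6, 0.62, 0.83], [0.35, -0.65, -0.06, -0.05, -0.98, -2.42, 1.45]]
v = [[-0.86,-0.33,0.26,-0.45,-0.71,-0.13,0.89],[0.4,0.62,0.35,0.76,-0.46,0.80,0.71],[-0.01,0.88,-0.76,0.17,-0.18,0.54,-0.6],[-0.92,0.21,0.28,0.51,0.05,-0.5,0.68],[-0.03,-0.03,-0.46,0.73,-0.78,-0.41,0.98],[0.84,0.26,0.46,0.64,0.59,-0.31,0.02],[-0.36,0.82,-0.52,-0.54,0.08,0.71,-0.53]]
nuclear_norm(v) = 8.81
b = y + v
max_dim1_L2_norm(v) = 1.61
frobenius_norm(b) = 6.47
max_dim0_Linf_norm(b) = 1.93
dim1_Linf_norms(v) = [0.89, 0.8, 0.88, 0.92, 0.98, 0.84, 0.82]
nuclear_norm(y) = 12.86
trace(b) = -2.10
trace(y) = 0.01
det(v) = 0.46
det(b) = 24.51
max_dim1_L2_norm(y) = 3.08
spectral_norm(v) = 2.44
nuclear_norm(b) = 14.80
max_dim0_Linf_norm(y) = 2.42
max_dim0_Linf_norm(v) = 0.98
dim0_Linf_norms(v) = [0.92, 0.88, 0.76, 0.76, 0.78, 0.8, 0.98]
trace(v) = -2.11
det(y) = 11.19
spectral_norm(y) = 3.63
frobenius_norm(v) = 3.94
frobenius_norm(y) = 5.72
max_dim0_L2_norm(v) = 1.83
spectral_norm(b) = 3.80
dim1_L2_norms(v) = [1.56, 1.61, 1.44, 1.39, 1.58, 1.36, 1.47]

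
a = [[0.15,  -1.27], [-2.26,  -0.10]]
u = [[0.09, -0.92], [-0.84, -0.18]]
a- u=[[0.06, -0.35], [-1.42, 0.08]]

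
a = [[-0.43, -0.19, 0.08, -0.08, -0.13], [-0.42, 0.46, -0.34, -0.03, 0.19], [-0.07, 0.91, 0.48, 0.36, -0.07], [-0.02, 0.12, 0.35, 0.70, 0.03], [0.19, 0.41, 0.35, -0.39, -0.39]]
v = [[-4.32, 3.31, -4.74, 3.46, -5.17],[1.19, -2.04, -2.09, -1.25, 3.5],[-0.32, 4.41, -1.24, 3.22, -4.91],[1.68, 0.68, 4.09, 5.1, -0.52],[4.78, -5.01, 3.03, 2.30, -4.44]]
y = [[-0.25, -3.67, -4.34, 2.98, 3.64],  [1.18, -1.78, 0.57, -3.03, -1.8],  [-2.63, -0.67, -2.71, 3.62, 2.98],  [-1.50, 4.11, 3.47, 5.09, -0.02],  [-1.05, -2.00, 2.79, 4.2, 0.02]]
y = v @ a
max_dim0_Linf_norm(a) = 0.91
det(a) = 0.02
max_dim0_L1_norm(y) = 18.92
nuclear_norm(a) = 3.47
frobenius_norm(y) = 14.00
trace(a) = 0.82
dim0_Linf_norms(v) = [4.78, 5.01, 4.74, 5.1, 5.17]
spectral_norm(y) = 9.85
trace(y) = 0.37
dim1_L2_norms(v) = [9.53, 4.87, 7.45, 6.8, 9.06]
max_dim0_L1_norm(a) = 2.09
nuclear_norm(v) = 33.11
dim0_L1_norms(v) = [12.29, 15.45, 15.19, 15.33, 18.54]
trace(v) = -6.94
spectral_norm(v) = 12.15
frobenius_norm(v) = 17.28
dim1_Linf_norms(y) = [4.34, 3.03, 3.62, 5.09, 4.2]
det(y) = 102.70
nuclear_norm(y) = 24.61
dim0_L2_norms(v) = [6.77, 7.75, 7.37, 7.43, 9.11]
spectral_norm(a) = 1.28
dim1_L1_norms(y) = [14.88, 8.36, 12.61, 14.19, 10.06]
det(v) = 4428.88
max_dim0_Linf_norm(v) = 5.17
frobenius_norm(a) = 1.80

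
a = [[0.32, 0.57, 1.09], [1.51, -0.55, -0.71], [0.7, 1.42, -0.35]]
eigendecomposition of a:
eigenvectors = [[(-0.74+0j), 0.31-0.22j, (0.31+0.22j)], [(-0.36+0j), -0.69+0.00j, (-0.69-0j)], [-0.57+0.00j, 0.21+0.58j, 0.21-0.58j]]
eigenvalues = [(1.44+0j), (-1.01+1.08j), (-1.01-1.08j)]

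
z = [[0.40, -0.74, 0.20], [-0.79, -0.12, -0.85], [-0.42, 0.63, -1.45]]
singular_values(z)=[1.99, 0.76, 0.5]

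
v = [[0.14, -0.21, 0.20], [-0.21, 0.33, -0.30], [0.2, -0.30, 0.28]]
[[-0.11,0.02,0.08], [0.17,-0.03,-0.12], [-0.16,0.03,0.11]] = v @ [[-0.05,0.07,0.17], [0.56,-0.48,-0.12], [0.08,-0.47,0.16]]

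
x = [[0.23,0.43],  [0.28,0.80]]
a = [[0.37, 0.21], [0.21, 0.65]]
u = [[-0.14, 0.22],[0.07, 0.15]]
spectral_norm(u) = 0.28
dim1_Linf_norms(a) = [0.37, 0.65]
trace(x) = 1.03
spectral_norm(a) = 0.76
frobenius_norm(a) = 0.80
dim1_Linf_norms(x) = [0.43, 0.8]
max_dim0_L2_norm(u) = 0.27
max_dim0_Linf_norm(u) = 0.22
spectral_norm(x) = 0.98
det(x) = 0.06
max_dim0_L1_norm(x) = 1.23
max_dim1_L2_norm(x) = 0.85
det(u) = -0.04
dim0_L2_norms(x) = [0.36, 0.91]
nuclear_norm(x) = 1.04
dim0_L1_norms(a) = [0.58, 0.86]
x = u + a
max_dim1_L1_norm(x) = 1.08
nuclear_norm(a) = 1.02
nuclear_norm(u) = 0.41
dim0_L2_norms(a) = [0.43, 0.68]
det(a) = 0.20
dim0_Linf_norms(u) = [0.14, 0.22]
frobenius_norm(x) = 0.98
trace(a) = 1.02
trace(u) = 0.01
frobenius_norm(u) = 0.31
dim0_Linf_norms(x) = [0.28, 0.8]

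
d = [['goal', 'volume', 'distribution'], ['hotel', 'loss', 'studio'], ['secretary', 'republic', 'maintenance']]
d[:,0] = ['goal', 'hotel', 'secretary']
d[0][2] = 'distribution'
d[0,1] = 'volume'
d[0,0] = 'goal'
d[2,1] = 'republic'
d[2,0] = 'secretary'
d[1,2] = 'studio'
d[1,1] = 'loss'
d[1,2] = 'studio'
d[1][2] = 'studio'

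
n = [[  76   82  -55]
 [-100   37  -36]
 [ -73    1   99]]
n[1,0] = -100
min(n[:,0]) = -100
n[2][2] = 99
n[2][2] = 99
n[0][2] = -55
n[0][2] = -55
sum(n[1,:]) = -99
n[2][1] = 1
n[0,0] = 76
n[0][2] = -55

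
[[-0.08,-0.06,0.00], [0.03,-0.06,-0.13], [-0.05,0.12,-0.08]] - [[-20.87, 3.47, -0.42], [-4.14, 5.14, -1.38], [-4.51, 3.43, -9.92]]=[[20.79, -3.53, 0.42], [4.17, -5.2, 1.25], [4.46, -3.31, 9.84]]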